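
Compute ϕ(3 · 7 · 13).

144

φ(3) = 3 − 1 = 2.
φ(7) = 7 − 1 = 6.
φ(13) = 13 − 1 = 12.
Since φ is multiplicative, φ(273) = 2 · 6 · 12 = 144.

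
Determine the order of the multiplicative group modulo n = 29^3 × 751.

17661000

φ(18316139) = 18316139 · (1 − 1/29) · (1 − 1/751)
       = 18316139 · 21000/21779 = 17661000.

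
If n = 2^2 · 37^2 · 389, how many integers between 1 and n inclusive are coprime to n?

1033632

φ(2^2) = 2^2 − 2^1 = 4 − 2 = 2.
φ(37^2) = 37^2 − 37^1 = 1369 − 37 = 1332.
φ(389) = 389 − 1 = 388.
Since φ is multiplicative, φ(2130164) = 2 · 1332 · 388 = 1033632.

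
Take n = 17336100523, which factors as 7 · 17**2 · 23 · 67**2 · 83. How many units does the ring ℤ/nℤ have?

φ(7) = 7 − 1 = 6.
φ(17^2) = 17^1·(17−1) = 17·16 = 272.
φ(23) = 23 − 1 = 22.
φ(67^2) = 67^2 − 67^1 = 4489 − 67 = 4422.
φ(83) = 83 − 1 = 82.
φ(17336100523) = 6 × 272 × 22 × 4422 × 82 = 13018934016.

13018934016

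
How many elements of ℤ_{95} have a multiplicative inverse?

72

Factor 95: 95 = 5 × 19.
φ(95) = 95 · (1 − 1/5) · (1 − 1/19)
       = 95 · 72/95 = 72.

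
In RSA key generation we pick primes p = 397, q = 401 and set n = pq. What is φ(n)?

158400

φ(159197) = 159197 · (1 − 1/397) · (1 − 1/401)
       = 159197 · 158400/159197 = 158400.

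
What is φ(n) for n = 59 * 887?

51388

φ(52333) = 52333 · (1 − 1/59) · (1 − 1/887)
       = 52333 · 51388/52333 = 51388.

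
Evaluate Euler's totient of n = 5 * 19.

72

φ(5) = 5 − 1 = 4.
φ(19) = 19 − 1 = 18.
Since φ is multiplicative, φ(95) = 4 · 18 = 72.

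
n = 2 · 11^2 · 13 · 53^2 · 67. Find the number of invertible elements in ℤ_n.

240102720

φ(2) = 2 − 1 = 1.
φ(11^2) = 11^2 − 11^1 = 121 − 11 = 110.
φ(13) = 13 − 1 = 12.
φ(53^2) = 53^2 − 53^1 = 2809 − 53 = 2756.
φ(67) = 67 − 1 = 66.
Multiply: 1 · 110 · 12 · 2756 · 66 = 240102720.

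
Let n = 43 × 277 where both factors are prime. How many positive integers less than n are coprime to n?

11592

φ(43) = 43 − 1 = 42.
φ(277) = 277 − 1 = 276.
Since φ is multiplicative, φ(11911) = 42 · 276 = 11592.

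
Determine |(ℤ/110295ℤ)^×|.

54432

Factor 110295: 110295 = 3^3 · 5 · 19 · 43.
φ(3^3) = 3^3 − 3^2 = 27 − 9 = 18.
φ(5) = 5 − 1 = 4.
φ(19) = 19 − 1 = 18.
φ(43) = 43 − 1 = 42.
Since φ is multiplicative, φ(110295) = 18 · 4 · 18 · 42 = 54432.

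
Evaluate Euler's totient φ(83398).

First factor: 83398 = 2 · 7^2 · 23 · 37.
φ(83398) = 83398 · (1 − 1/2) · (1 − 1/7) · (1 − 1/23) · (1 − 1/37)
       = 83398 · 4752/11914 = 33264.

33264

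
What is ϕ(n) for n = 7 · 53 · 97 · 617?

φ(22203979) = 22203979 · (1 − 1/7) · (1 − 1/53) · (1 − 1/97) · (1 − 1/617)
       = 22203979 · 18450432/22203979 = 18450432.

18450432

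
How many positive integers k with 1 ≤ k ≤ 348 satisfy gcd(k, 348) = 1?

112

First factor: 348 = 2**2 × 3 × 29.
φ(2^2) = 2^1·(2−1) = 2·1 = 2.
φ(3) = 3 − 1 = 2.
φ(29) = 29 − 1 = 28.
Since φ is multiplicative, φ(348) = 2 · 2 · 28 = 112.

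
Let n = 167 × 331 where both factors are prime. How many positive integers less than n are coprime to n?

54780

φ(n) = (p − 1)(q − 1) = (167−1)(331−1) = 166·330 = 54780.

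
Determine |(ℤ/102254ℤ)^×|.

47040

102254 = 2 · 29 · 41 · 43.
φ(2) = 2 − 1 = 1.
φ(29) = 29 − 1 = 28.
φ(41) = 41 − 1 = 40.
φ(43) = 43 − 1 = 42.
φ(102254) = 1 × 28 × 40 × 42 = 47040.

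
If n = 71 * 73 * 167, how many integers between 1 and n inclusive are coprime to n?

836640

φ(865561) = 865561 · (1 − 1/71) · (1 − 1/73) · (1 − 1/167)
       = 865561 · 836640/865561 = 836640.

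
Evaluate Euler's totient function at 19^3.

6498

φ(19^3) = 19^2·(19−1) = 361·18 = 6498.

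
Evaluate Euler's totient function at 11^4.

13310

φ(11^4) = 11^4 − 11^3 = 14641 − 1331 = 13310.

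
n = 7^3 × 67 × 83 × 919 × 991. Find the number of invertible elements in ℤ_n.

1446048948960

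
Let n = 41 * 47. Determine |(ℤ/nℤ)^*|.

1840

φ(41) = 41 − 1 = 40.
φ(47) = 47 − 1 = 46.
Since φ is multiplicative, φ(1927) = 40 · 46 = 1840.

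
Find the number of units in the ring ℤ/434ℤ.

180

Factor 434: 434 = 2 · 7 · 31.
φ(2) = 2 − 1 = 1.
φ(7) = 7 − 1 = 6.
φ(31) = 31 − 1 = 30.
Since φ is multiplicative, φ(434) = 1 · 6 · 30 = 180.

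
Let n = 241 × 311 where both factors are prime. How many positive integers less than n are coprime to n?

φ(pq) = (p−1)(q−1) = 240 · 310 = 74400.

74400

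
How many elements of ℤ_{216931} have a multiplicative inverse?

172800

216931 = 11 · 13 · 37 · 41.
φ(216931) = 216931 · (1 − 1/11) · (1 − 1/13) · (1 − 1/37) · (1 − 1/41)
       = 216931 · 172800/216931 = 172800.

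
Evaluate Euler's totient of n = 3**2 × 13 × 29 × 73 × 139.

20030976

φ(34428771) = 34428771 · (1 − 1/3) · (1 − 1/13) · (1 − 1/29) · (1 − 1/73) · (1 − 1/139)
       = 34428771 · 6676992/11476257 = 20030976.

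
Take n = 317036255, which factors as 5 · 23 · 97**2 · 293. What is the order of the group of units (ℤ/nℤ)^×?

239281152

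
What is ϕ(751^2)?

563250

φ(564001) = 564001 · (1 − 1/751)
       = 564001 · 750/751 = 563250.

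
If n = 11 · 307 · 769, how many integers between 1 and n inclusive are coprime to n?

φ(11) = 11 − 1 = 10.
φ(307) = 307 − 1 = 306.
φ(769) = 769 − 1 = 768.
Multiply: 10 · 306 · 768 = 2350080.

2350080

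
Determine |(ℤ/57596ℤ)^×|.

Prime factorization: 57596 = 2**2 × 7 × 11**2 × 17.
φ(2^2) = 2^1·(2−1) = 2·1 = 2.
φ(7) = 7 − 1 = 6.
φ(11^2) = 11^2 − 11^1 = 121 − 11 = 110.
φ(17) = 17 − 1 = 16.
φ(57596) = 2 × 6 × 110 × 16 = 21120.

21120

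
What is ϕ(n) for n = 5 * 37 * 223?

φ(5) = 5 − 1 = 4.
φ(37) = 37 − 1 = 36.
φ(223) = 223 − 1 = 222.
Since φ is multiplicative, φ(41255) = 4 · 36 · 222 = 31968.

31968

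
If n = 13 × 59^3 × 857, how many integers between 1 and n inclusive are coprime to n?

φ(2288127439) = 2288127439 · (1 − 1/13) · (1 − 1/59) · (1 − 1/857)
       = 2288127439 · 595776/657319 = 2073896256.

2073896256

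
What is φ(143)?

120

Factor 143: 143 = 11 × 13.
φ(11) = 11 − 1 = 10.
φ(13) = 13 − 1 = 12.
Since φ is multiplicative, φ(143) = 10 · 12 = 120.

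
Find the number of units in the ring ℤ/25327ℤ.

22680

First factor: 25327 = 19 × 31 × 43.
φ(25327) = 25327 · (1 − 1/19) · (1 − 1/31) · (1 − 1/43)
       = 25327 · 22680/25327 = 22680.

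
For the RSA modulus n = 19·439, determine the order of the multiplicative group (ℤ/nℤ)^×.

7884

φ(19) = 19 − 1 = 18.
φ(439) = 439 − 1 = 438.
φ(8341) = 18 × 438 = 7884.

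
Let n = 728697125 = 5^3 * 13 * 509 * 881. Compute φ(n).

φ(5^3) = 5^3 − 5^2 = 125 − 25 = 100.
φ(13) = 13 − 1 = 12.
φ(509) = 509 − 1 = 508.
φ(881) = 881 − 1 = 880.
Since φ is multiplicative, φ(728697125) = 100 · 12 · 508 · 880 = 536448000.

536448000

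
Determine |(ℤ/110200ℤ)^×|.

Prime factorization: 110200 = 2**3 × 5**2 × 19 × 29.
φ(2^3) = 2^2·(2−1) = 4·1 = 4.
φ(5^2) = 5^1·(5−1) = 5·4 = 20.
φ(19) = 19 − 1 = 18.
φ(29) = 29 − 1 = 28.
Since φ is multiplicative, φ(110200) = 4 · 20 · 18 · 28 = 40320.

40320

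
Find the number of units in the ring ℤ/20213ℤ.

Prime factorization: 20213 = 17 · 29 · 41.
φ(17) = 17 − 1 = 16.
φ(29) = 29 − 1 = 28.
φ(41) = 41 − 1 = 40.
Since φ is multiplicative, φ(20213) = 16 · 28 · 40 = 17920.

17920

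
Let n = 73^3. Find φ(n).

φ(389017) = 389017 · (1 − 1/73)
       = 389017 · 72/73 = 383688.

383688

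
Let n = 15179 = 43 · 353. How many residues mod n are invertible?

φ(43) = 43 − 1 = 42.
φ(353) = 353 − 1 = 352.
Multiply: 42 · 352 = 14784.

14784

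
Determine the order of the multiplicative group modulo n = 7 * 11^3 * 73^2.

φ(7) = 7 − 1 = 6.
φ(11^3) = 11^2·(11−1) = 121·10 = 1210.
φ(73^2) = 73^2 − 73^1 = 5329 − 73 = 5256.
Since φ is multiplicative, φ(49650293) = 6 · 1210 · 5256 = 38158560.

38158560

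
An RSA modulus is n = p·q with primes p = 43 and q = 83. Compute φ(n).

φ(43) = 43 − 1 = 42.
φ(83) = 83 − 1 = 82.
Multiply: 42 · 82 = 3444.

3444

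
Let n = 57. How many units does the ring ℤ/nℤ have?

57 = 3 · 19.
φ(57) = 57 · (1 − 1/3) · (1 − 1/19)
       = 57 · 36/57 = 36.

36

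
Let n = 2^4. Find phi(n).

8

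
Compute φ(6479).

6479 = 11 · 19 · 31.
φ(11) = 11 − 1 = 10.
φ(19) = 19 − 1 = 18.
φ(31) = 31 − 1 = 30.
Since φ is multiplicative, φ(6479) = 10 · 18 · 30 = 5400.

5400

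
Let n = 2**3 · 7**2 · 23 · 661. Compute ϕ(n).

2439360

φ(2^3) = 2^3 − 2^2 = 8 − 4 = 4.
φ(7^2) = 7^1·(7−1) = 7·6 = 42.
φ(23) = 23 − 1 = 22.
φ(661) = 661 − 1 = 660.
φ(5959576) = 4 × 42 × 22 × 660 = 2439360.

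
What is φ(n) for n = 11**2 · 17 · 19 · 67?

2090880

φ(2618561) = 2618561 · (1 − 1/11) · (1 − 1/17) · (1 − 1/19) · (1 − 1/67)
       = 2618561 · 190080/238051 = 2090880.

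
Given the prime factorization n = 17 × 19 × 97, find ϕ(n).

27648

φ(17) = 17 − 1 = 16.
φ(19) = 19 − 1 = 18.
φ(97) = 97 − 1 = 96.
φ(31331) = 16 × 18 × 96 = 27648.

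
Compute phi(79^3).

486798

φ(79^3) = 79^3 − 79^2 = 493039 − 6241 = 486798.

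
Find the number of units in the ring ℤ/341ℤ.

300

Factor 341: 341 = 11 · 31.
φ(11) = 11 − 1 = 10.
φ(31) = 31 − 1 = 30.
Multiply: 10 · 30 = 300.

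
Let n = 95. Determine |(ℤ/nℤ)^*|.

72

95 = 5 * 19.
φ(95) = 95 · (1 − 1/5) · (1 − 1/19)
       = 95 · 72/95 = 72.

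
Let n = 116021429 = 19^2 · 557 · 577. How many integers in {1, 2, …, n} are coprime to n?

109527552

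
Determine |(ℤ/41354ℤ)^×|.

18480

Factor 41354: 41354 = 2 · 23 · 29 · 31.
φ(41354) = 41354 · (1 − 1/2) · (1 − 1/23) · (1 − 1/29) · (1 − 1/31)
       = 41354 · 18480/41354 = 18480.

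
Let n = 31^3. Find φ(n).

28830

φ(31^3) = 31^2·(31−1) = 961·30 = 28830.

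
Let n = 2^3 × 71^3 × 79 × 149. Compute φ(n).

φ(2^3) = 2^2·(2−1) = 4·1 = 4.
φ(71^3) = 71^3 − 71^2 = 357911 − 5041 = 352870.
φ(79) = 79 − 1 = 78.
φ(149) = 149 − 1 = 148.
Multiply: 4 · 352870 · 78 · 148 = 16294125120.

16294125120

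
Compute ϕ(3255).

Factor 3255: 3255 = 3 · 5 · 7 · 31.
φ(3) = 3 − 1 = 2.
φ(5) = 5 − 1 = 4.
φ(7) = 7 − 1 = 6.
φ(31) = 31 − 1 = 30.
φ(3255) = 2 × 4 × 6 × 30 = 1440.

1440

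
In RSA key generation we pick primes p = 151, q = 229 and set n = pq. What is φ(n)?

φ(34579) = 34579 · (1 − 1/151) · (1 − 1/229)
       = 34579 · 34200/34579 = 34200.

34200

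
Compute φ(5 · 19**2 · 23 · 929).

27929088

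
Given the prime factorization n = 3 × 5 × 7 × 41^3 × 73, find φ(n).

φ(3) = 3 − 1 = 2.
φ(5) = 5 − 1 = 4.
φ(7) = 7 − 1 = 6.
φ(41^3) = 41^3 − 41^2 = 68921 − 1681 = 67240.
φ(73) = 73 − 1 = 72.
Multiply: 2 · 4 · 6 · 67240 · 72 = 232381440.

232381440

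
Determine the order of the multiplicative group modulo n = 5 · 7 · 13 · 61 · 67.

φ(1859585) = 1859585 · (1 − 1/5) · (1 − 1/7) · (1 − 1/13) · (1 − 1/61) · (1 − 1/67)
       = 1859585 · 1140480/1859585 = 1140480.

1140480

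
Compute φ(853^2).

φ(727609) = 727609 · (1 − 1/853)
       = 727609 · 852/853 = 726756.

726756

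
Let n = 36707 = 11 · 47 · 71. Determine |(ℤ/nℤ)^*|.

32200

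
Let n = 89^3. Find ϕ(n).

697048

φ(704969) = 704969 · (1 − 1/89)
       = 704969 · 88/89 = 697048.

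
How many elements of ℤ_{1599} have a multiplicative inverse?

960

Prime factorization: 1599 = 3 × 13 × 41.
φ(1599) = 1599 · (1 − 1/3) · (1 − 1/13) · (1 − 1/41)
       = 1599 · 960/1599 = 960.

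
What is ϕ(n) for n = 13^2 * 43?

φ(7267) = 7267 · (1 − 1/13) · (1 − 1/43)
       = 7267 · 504/559 = 6552.

6552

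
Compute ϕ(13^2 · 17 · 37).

φ(13^2) = 13^2 − 13^1 = 169 − 13 = 156.
φ(17) = 17 − 1 = 16.
φ(37) = 37 − 1 = 36.
Multiply: 156 · 16 · 36 = 89856.

89856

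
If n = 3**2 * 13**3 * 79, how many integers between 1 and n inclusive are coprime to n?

949104

φ(1562067) = 1562067 · (1 − 1/3) · (1 − 1/13) · (1 − 1/79)
       = 1562067 · 1872/3081 = 949104.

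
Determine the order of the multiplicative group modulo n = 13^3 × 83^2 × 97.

1325046528

φ(13^3) = 13^2·(13−1) = 169·12 = 2028.
φ(83^2) = 83^2 − 83^1 = 6889 − 83 = 6806.
φ(97) = 97 − 1 = 96.
Multiply: 2028 · 6806 · 96 = 1325046528.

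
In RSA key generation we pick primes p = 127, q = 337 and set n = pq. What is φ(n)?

42336

φ(pq) = (p−1)(q−1) = 126 · 336 = 42336.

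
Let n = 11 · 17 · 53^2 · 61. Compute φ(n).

φ(11) = 11 − 1 = 10.
φ(17) = 17 − 1 = 16.
φ(53^2) = 53^1·(53−1) = 53·52 = 2756.
φ(61) = 61 − 1 = 60.
φ(32042263) = 10 × 16 × 2756 × 60 = 26457600.

26457600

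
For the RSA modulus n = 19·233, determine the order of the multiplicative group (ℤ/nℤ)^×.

4176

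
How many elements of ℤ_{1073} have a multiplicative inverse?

Prime factorization: 1073 = 29 · 37.
φ(29) = 29 − 1 = 28.
φ(37) = 37 − 1 = 36.
φ(1073) = 28 × 36 = 1008.

1008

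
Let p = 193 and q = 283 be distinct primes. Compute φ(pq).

54144

φ(n) = (p − 1)(q − 1) = (193−1)(283−1) = 192·282 = 54144.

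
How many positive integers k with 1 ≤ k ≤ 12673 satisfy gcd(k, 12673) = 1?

11088

Prime factorization: 12673 = 19 · 23 · 29.
φ(12673) = 12673 · (1 − 1/19) · (1 − 1/23) · (1 − 1/29)
       = 12673 · 11088/12673 = 11088.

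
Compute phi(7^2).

42

φ(7^2) = 7^2 − 7^1 = 49 − 7 = 42.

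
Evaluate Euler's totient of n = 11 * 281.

2800

φ(3091) = 3091 · (1 − 1/11) · (1 − 1/281)
       = 3091 · 2800/3091 = 2800.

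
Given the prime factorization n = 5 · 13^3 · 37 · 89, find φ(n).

25698816

φ(5) = 5 − 1 = 4.
φ(13^3) = 13^2·(13−1) = 169·12 = 2028.
φ(37) = 37 − 1 = 36.
φ(89) = 89 − 1 = 88.
Since φ is multiplicative, φ(36173605) = 4 · 2028 · 36 · 88 = 25698816.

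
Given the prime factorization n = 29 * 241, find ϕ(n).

6720

φ(29) = 29 − 1 = 28.
φ(241) = 241 − 1 = 240.
Since φ is multiplicative, φ(6989) = 28 · 240 = 6720.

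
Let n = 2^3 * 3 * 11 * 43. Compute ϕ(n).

φ(2^3) = 2^3 − 2^2 = 8 − 4 = 4.
φ(3) = 3 − 1 = 2.
φ(11) = 11 − 1 = 10.
φ(43) = 43 − 1 = 42.
Since φ is multiplicative, φ(11352) = 4 · 2 · 10 · 42 = 3360.

3360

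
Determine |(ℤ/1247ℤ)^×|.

1176

Prime factorization: 1247 = 29 · 43.
φ(29) = 29 − 1 = 28.
φ(43) = 43 − 1 = 42.
φ(1247) = 28 × 42 = 1176.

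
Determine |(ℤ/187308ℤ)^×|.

Prime factorization: 187308 = 2**2 · 3**2 · 11**2 · 43.
φ(187308) = 187308 · (1 − 1/2) · (1 − 1/3) · (1 − 1/11) · (1 − 1/43)
       = 187308 · 840/2838 = 55440.

55440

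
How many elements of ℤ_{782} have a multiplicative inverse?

782 = 2 · 17 · 23.
φ(2) = 2 − 1 = 1.
φ(17) = 17 − 1 = 16.
φ(23) = 23 − 1 = 22.
Multiply: 1 · 16 · 22 = 352.

352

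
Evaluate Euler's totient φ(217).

First factor: 217 = 7 × 31.
φ(7) = 7 − 1 = 6.
φ(31) = 31 − 1 = 30.
φ(217) = 6 × 30 = 180.

180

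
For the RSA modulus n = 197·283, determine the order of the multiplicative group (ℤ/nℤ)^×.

55272

φ(197) = 197 − 1 = 196.
φ(283) = 283 − 1 = 282.
φ(55751) = 196 × 282 = 55272.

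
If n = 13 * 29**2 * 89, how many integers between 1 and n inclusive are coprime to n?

φ(973037) = 973037 · (1 − 1/13) · (1 − 1/29) · (1 − 1/89)
       = 973037 · 29568/33553 = 857472.

857472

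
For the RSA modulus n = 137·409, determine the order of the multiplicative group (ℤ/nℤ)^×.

55488

For distinct primes, φ(pq) = (p−1)(q−1) = 136 × 408 = 55488.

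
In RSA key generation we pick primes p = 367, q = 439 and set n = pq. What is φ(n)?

160308

φ(161113) = 161113 · (1 − 1/367) · (1 − 1/439)
       = 161113 · 160308/161113 = 160308.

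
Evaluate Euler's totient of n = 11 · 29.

φ(319) = 319 · (1 − 1/11) · (1 − 1/29)
       = 319 · 280/319 = 280.

280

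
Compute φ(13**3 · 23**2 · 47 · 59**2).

161531157216

φ(13^3) = 13^2·(13−1) = 169·12 = 2028.
φ(23^2) = 23^2 − 23^1 = 529 − 23 = 506.
φ(47) = 47 − 1 = 46.
φ(59^2) = 59^1·(59−1) = 59·58 = 3422.
φ(190146182291) = 2028 × 506 × 46 × 3422 = 161531157216.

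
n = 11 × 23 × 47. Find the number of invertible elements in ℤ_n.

φ(11891) = 11891 · (1 − 1/11) · (1 − 1/23) · (1 − 1/47)
       = 11891 · 10120/11891 = 10120.

10120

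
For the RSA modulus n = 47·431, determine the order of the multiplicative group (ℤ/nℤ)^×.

19780

For distinct primes, φ(pq) = (p−1)(q−1) = 46 × 430 = 19780.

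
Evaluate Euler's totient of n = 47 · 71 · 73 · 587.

φ(142993787) = 142993787 · (1 − 1/47) · (1 − 1/71) · (1 − 1/73) · (1 − 1/587)
       = 142993787 · 135858240/142993787 = 135858240.

135858240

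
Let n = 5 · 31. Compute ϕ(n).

φ(155) = 155 · (1 − 1/5) · (1 − 1/31)
       = 155 · 120/155 = 120.

120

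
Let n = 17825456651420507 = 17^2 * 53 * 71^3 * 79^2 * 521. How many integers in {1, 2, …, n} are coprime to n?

15992340307507200

φ(17825456651420507) = 17825456651420507 · (1 − 1/17) · (1 − 1/53) · (1 − 1/71) · (1 − 1/79) · (1 − 1/521)
       = 17825456651420507 · 2362214400/2632982389 = 15992340307507200.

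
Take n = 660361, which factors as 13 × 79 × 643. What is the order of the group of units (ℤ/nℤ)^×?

600912

φ(13) = 13 − 1 = 12.
φ(79) = 79 − 1 = 78.
φ(643) = 643 − 1 = 642.
φ(660361) = 12 × 78 × 642 = 600912.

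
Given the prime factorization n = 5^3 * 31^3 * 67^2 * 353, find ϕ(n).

4487516352000

φ(5900915630875) = 5900915630875 · (1 − 1/5) · (1 − 1/31) · (1 − 1/67) · (1 − 1/353)
       = 5900915630875 · 2787840/3665905 = 4487516352000.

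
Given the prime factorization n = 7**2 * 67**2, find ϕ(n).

185724

φ(219961) = 219961 · (1 − 1/7) · (1 − 1/67)
       = 219961 · 396/469 = 185724.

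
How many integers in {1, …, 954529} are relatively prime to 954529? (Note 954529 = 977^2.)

φ(977^2) = 977^2 − 977^1 = 954529 − 977 = 953552.

953552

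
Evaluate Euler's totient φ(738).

First factor: 738 = 2 * 3**2 * 41.
φ(2) = 2 − 1 = 1.
φ(3^2) = 3^1·(3−1) = 3·2 = 6.
φ(41) = 41 − 1 = 40.
φ(738) = 1 × 6 × 40 = 240.

240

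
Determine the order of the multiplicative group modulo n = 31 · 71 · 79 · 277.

φ(48164483) = 48164483 · (1 − 1/31) · (1 − 1/71) · (1 − 1/79) · (1 − 1/277)
       = 48164483 · 45208800/48164483 = 45208800.

45208800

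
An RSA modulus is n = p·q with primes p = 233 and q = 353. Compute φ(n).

81664

φ(233) = 233 − 1 = 232.
φ(353) = 353 − 1 = 352.
Since φ is multiplicative, φ(82249) = 232 · 352 = 81664.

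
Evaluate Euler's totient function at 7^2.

42

φ(49) = 49 · (1 − 1/7)
       = 49 · 6/7 = 42.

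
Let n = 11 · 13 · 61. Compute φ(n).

7200

φ(8723) = 8723 · (1 − 1/11) · (1 − 1/13) · (1 − 1/61)
       = 8723 · 7200/8723 = 7200.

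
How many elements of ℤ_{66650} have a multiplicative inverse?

25200

Prime factorization: 66650 = 2 × 5^2 × 31 × 43.
φ(66650) = 66650 · (1 − 1/2) · (1 − 1/5) · (1 − 1/31) · (1 − 1/43)
       = 66650 · 5040/13330 = 25200.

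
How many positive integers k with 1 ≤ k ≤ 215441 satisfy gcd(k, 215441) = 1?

215441 = 17 · 19 · 23 · 29.
φ(17) = 17 − 1 = 16.
φ(19) = 19 − 1 = 18.
φ(23) = 23 − 1 = 22.
φ(29) = 29 − 1 = 28.
Multiply: 16 · 18 · 22 · 28 = 177408.

177408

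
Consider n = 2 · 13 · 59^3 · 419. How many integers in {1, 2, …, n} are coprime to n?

1012720368

φ(2) = 2 − 1 = 1.
φ(13) = 13 − 1 = 12.
φ(59^3) = 59^2·(59−1) = 3481·58 = 201898.
φ(419) = 419 − 1 = 418.
Multiply: 1 · 12 · 201898 · 418 = 1012720368.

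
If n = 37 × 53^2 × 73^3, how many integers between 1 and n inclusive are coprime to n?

φ(37) = 37 − 1 = 36.
φ(53^2) = 53^1·(53−1) = 53·52 = 2756.
φ(73^3) = 73^2·(73−1) = 5329·72 = 383688.
Multiply: 36 · 2756 · 383688 = 38067988608.

38067988608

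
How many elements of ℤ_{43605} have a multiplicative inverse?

20736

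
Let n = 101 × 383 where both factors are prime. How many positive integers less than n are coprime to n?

38200

φ(n) = (p − 1)(q − 1) = (101−1)(383−1) = 100·382 = 38200.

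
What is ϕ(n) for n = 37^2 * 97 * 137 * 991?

17216686080

φ(18028907231) = 18028907231 · (1 − 1/37) · (1 − 1/97) · (1 − 1/137) · (1 − 1/991)
       = 18028907231 · 465315840/487267763 = 17216686080.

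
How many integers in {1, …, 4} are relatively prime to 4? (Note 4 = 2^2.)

2

φ(2^2) = 2^2 − 2^1 = 4 − 2 = 2.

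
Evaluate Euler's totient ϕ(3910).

3910 = 2 · 5 · 17 · 23.
φ(2) = 2 − 1 = 1.
φ(5) = 5 − 1 = 4.
φ(17) = 17 − 1 = 16.
φ(23) = 23 − 1 = 22.
Since φ is multiplicative, φ(3910) = 1 · 4 · 16 · 22 = 1408.

1408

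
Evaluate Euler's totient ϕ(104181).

52800

Factor 104181: 104181 = 3 × 7 × 11^2 × 41.
φ(3) = 3 − 1 = 2.
φ(7) = 7 − 1 = 6.
φ(11^2) = 11^1·(11−1) = 11·10 = 110.
φ(41) = 41 − 1 = 40.
Multiply: 2 · 6 · 110 · 40 = 52800.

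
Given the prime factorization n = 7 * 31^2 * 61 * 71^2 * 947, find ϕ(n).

φ(7) = 7 − 1 = 6.
φ(31^2) = 31^2 − 31^1 = 961 − 31 = 930.
φ(61) = 61 − 1 = 60.
φ(71^2) = 71^1·(71−1) = 71·70 = 4970.
φ(947) = 947 − 1 = 946.
Multiply: 6 · 930 · 60 · 4970 · 946 = 1574102376000.

1574102376000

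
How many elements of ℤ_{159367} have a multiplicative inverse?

Prime factorization: 159367 = 13^2 × 23 × 41.
φ(13^2) = 13^2 − 13^1 = 169 − 13 = 156.
φ(23) = 23 − 1 = 22.
φ(41) = 41 − 1 = 40.
Since φ is multiplicative, φ(159367) = 156 · 22 · 40 = 137280.

137280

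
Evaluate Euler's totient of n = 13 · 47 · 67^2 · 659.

1606141152

φ(13) = 13 − 1 = 12.
φ(47) = 47 − 1 = 46.
φ(67^2) = 67^2 − 67^1 = 4489 − 67 = 4422.
φ(659) = 659 − 1 = 658.
Since φ is multiplicative, φ(1807491361) = 12 · 46 · 4422 · 658 = 1606141152.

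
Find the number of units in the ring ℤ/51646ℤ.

First factor: 51646 = 2 · 7^2 · 17 · 31.
φ(51646) = 51646 · (1 − 1/2) · (1 − 1/7) · (1 − 1/17) · (1 − 1/31)
       = 51646 · 2880/7378 = 20160.

20160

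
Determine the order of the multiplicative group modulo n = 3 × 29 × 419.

φ(3) = 3 − 1 = 2.
φ(29) = 29 − 1 = 28.
φ(419) = 419 − 1 = 418.
Since φ is multiplicative, φ(36453) = 2 · 28 · 418 = 23408.

23408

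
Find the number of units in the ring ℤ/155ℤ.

120

Prime factorization: 155 = 5 * 31.
φ(155) = 155 · (1 − 1/5) · (1 − 1/31)
       = 155 · 120/155 = 120.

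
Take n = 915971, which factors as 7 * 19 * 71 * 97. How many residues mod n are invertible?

725760

φ(915971) = 915971 · (1 − 1/7) · (1 − 1/19) · (1 − 1/71) · (1 − 1/97)
       = 915971 · 725760/915971 = 725760.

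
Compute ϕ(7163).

7163 = 13 × 19 × 29.
φ(13) = 13 − 1 = 12.
φ(19) = 19 − 1 = 18.
φ(29) = 29 − 1 = 28.
φ(7163) = 12 × 18 × 28 = 6048.

6048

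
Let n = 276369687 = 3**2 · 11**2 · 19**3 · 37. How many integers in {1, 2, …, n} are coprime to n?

154392480

φ(3^2) = 3^2 − 3^1 = 9 − 3 = 6.
φ(11^2) = 11^1·(11−1) = 11·10 = 110.
φ(19^3) = 19^3 − 19^2 = 6859 − 361 = 6498.
φ(37) = 37 − 1 = 36.
φ(276369687) = 6 × 110 × 6498 × 36 = 154392480.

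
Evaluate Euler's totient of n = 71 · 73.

φ(71) = 71 − 1 = 70.
φ(73) = 73 − 1 = 72.
Since φ is multiplicative, φ(5183) = 70 · 72 = 5040.

5040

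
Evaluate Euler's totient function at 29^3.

φ(24389) = 24389 · (1 − 1/29)
       = 24389 · 28/29 = 23548.

23548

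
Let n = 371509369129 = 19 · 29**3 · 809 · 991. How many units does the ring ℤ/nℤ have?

339057290880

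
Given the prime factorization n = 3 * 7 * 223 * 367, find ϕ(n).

φ(1718661) = 1718661 · (1 − 1/3) · (1 − 1/7) · (1 − 1/223) · (1 − 1/367)
       = 1718661 · 975024/1718661 = 975024.

975024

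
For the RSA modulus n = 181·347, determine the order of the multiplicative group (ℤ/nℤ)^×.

62280

φ(n) = (p − 1)(q − 1) = (181−1)(347−1) = 180·346 = 62280.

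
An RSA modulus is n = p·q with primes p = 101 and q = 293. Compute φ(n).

29200

For distinct primes, φ(pq) = (p−1)(q−1) = 100 × 292 = 29200.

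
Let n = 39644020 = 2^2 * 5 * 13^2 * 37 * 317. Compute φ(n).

14197248

φ(2^2) = 2^1·(2−1) = 2·1 = 2.
φ(5) = 5 − 1 = 4.
φ(13^2) = 13^2 − 13^1 = 169 − 13 = 156.
φ(37) = 37 − 1 = 36.
φ(317) = 317 − 1 = 316.
Multiply: 2 · 4 · 156 · 36 · 316 = 14197248.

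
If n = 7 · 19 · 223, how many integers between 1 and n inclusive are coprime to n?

23976

φ(7) = 7 − 1 = 6.
φ(19) = 19 − 1 = 18.
φ(223) = 223 − 1 = 222.
φ(29659) = 6 × 18 × 222 = 23976.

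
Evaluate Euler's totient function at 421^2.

176820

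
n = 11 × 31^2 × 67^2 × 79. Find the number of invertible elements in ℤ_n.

3207718800

φ(11) = 11 − 1 = 10.
φ(31^2) = 31^1·(31−1) = 31·30 = 930.
φ(67^2) = 67^1·(67−1) = 67·66 = 4422.
φ(79) = 79 − 1 = 78.
Multiply: 10 · 930 · 4422 · 78 = 3207718800.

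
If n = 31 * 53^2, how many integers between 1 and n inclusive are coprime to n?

82680

φ(87079) = 87079 · (1 − 1/31) · (1 − 1/53)
       = 87079 · 1560/1643 = 82680.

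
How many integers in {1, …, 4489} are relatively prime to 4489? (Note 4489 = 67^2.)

φ(67^2) = 67^1·(67−1) = 67·66 = 4422.

4422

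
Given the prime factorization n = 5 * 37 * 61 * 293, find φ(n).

2522880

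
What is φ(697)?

640

First factor: 697 = 17 · 41.
φ(17) = 17 − 1 = 16.
φ(41) = 41 − 1 = 40.
Multiply: 16 · 40 = 640.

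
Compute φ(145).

112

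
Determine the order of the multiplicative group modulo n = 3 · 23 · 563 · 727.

17952528

φ(3) = 3 − 1 = 2.
φ(23) = 23 − 1 = 22.
φ(563) = 563 − 1 = 562.
φ(727) = 727 − 1 = 726.
Multiply: 2 · 22 · 562 · 726 = 17952528.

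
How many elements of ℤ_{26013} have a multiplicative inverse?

Factor 26013: 26013 = 3 · 13 · 23 · 29.
φ(26013) = 26013 · (1 − 1/3) · (1 − 1/13) · (1 − 1/23) · (1 − 1/29)
       = 26013 · 14784/26013 = 14784.

14784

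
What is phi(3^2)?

φ(3^2) = 3^2 − 3^1 = 9 − 3 = 6.

6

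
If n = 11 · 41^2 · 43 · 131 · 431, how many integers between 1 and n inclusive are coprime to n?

φ(44892875093) = 44892875093 · (1 − 1/11) · (1 − 1/41) · (1 − 1/43) · (1 − 1/131) · (1 − 1/431)
       = 44892875093 · 939120000/1094948173 = 38503920000.

38503920000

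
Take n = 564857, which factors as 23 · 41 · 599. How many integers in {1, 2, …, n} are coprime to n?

φ(23) = 23 − 1 = 22.
φ(41) = 41 − 1 = 40.
φ(599) = 599 − 1 = 598.
φ(564857) = 22 × 40 × 598 = 526240.

526240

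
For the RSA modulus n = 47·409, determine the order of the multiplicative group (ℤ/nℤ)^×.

For distinct primes, φ(pq) = (p−1)(q−1) = 46 × 408 = 18768.

18768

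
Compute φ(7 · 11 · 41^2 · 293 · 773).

22181721600

φ(29316056693) = 29316056693 · (1 − 1/7) · (1 − 1/11) · (1 − 1/41) · (1 − 1/293) · (1 − 1/773)
       = 29316056693 · 541017600/715025773 = 22181721600.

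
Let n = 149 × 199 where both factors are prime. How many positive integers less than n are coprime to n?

29304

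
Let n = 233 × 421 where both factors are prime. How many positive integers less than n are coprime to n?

97440

φ(n) = (p − 1)(q − 1) = (233−1)(421−1) = 232·420 = 97440.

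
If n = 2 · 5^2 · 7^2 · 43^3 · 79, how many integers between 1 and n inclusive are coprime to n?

5088152160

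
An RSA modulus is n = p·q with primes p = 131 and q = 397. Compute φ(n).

51480

φ(52007) = 52007 · (1 − 1/131) · (1 − 1/397)
       = 52007 · 51480/52007 = 51480.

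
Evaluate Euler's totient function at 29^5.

19803868

φ(20511149) = 20511149 · (1 − 1/29)
       = 20511149 · 28/29 = 19803868.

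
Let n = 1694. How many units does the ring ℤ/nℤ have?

660

Factor 1694: 1694 = 2 · 7 · 11^2.
φ(1694) = 1694 · (1 − 1/2) · (1 − 1/7) · (1 − 1/11)
       = 1694 · 60/154 = 660.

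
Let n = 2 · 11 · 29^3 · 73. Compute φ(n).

φ(2) = 2 − 1 = 1.
φ(11) = 11 − 1 = 10.
φ(29^3) = 29^3 − 29^2 = 24389 − 841 = 23548.
φ(73) = 73 − 1 = 72.
Multiply: 1 · 10 · 23548 · 72 = 16954560.

16954560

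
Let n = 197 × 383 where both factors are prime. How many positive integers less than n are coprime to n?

φ(197) = 197 − 1 = 196.
φ(383) = 383 − 1 = 382.
φ(75451) = 196 × 382 = 74872.

74872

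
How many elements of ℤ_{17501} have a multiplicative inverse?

Prime factorization: 17501 = 11 * 37 * 43.
φ(17501) = 17501 · (1 − 1/11) · (1 − 1/37) · (1 − 1/43)
       = 17501 · 15120/17501 = 15120.

15120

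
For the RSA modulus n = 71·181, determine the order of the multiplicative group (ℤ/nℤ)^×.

12600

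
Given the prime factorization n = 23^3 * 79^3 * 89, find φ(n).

φ(23^3) = 23^2·(23−1) = 529·22 = 11638.
φ(79^3) = 79^2·(79−1) = 6241·78 = 486798.
φ(89) = 89 − 1 = 88.
Since φ is multiplicative, φ(533893690657) = 11638 · 486798 · 88 = 498551250912.

498551250912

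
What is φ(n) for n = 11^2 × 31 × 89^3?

φ(11^2) = 11^2 − 11^1 = 121 − 11 = 110.
φ(31) = 31 − 1 = 30.
φ(89^3) = 89^3 − 89^2 = 704969 − 7921 = 697048.
φ(2644338719) = 110 × 30 × 697048 = 2300258400.

2300258400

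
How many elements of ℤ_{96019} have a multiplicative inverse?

70560

Prime factorization: 96019 = 7 · 11 · 29 · 43.
φ(7) = 7 − 1 = 6.
φ(11) = 11 − 1 = 10.
φ(29) = 29 − 1 = 28.
φ(43) = 43 − 1 = 42.
Since φ is multiplicative, φ(96019) = 6 · 10 · 28 · 42 = 70560.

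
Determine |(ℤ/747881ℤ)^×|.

747881 = 17 · 29 · 37 · 41.
φ(17) = 17 − 1 = 16.
φ(29) = 29 − 1 = 28.
φ(37) = 37 − 1 = 36.
φ(41) = 41 − 1 = 40.
φ(747881) = 16 × 28 × 36 × 40 = 645120.

645120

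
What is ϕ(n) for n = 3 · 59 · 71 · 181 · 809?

1180972800

φ(3) = 3 − 1 = 2.
φ(59) = 59 − 1 = 58.
φ(71) = 71 − 1 = 70.
φ(181) = 181 − 1 = 180.
φ(809) = 809 − 1 = 808.
Since φ is multiplicative, φ(1840173243) = 2 · 58 · 70 · 180 · 808 = 1180972800.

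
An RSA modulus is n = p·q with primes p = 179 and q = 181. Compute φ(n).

32040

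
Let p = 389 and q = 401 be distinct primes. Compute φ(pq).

155200

φ(n) = (p − 1)(q − 1) = (389−1)(401−1) = 388·400 = 155200.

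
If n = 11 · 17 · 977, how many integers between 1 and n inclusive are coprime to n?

φ(182699) = 182699 · (1 − 1/11) · (1 − 1/17) · (1 − 1/977)
       = 182699 · 156160/182699 = 156160.

156160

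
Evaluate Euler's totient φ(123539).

104832

Factor 123539: 123539 = 13^2 * 17 * 43.
φ(123539) = 123539 · (1 − 1/13) · (1 − 1/17) · (1 − 1/43)
       = 123539 · 8064/9503 = 104832.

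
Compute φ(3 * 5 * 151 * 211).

252000

φ(477915) = 477915 · (1 − 1/3) · (1 − 1/5) · (1 − 1/151) · (1 − 1/211)
       = 477915 · 252000/477915 = 252000.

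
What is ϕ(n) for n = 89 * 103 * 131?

φ(89) = 89 − 1 = 88.
φ(103) = 103 − 1 = 102.
φ(131) = 131 − 1 = 130.
Since φ is multiplicative, φ(1200877) = 88 · 102 · 130 = 1166880.

1166880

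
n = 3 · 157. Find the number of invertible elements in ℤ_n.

312

φ(471) = 471 · (1 − 1/3) · (1 − 1/157)
       = 471 · 312/471 = 312.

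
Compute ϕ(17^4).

78608

φ(17^4) = 17^4 − 17^3 = 83521 − 4913 = 78608.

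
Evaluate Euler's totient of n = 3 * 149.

φ(447) = 447 · (1 − 1/3) · (1 − 1/149)
       = 447 · 296/447 = 296.

296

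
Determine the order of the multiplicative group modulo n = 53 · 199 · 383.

3933072

φ(4039501) = 4039501 · (1 − 1/53) · (1 − 1/199) · (1 − 1/383)
       = 4039501 · 3933072/4039501 = 3933072.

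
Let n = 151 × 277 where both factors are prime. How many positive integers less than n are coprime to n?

41400

φ(pq) = (p−1)(q−1) = 150 · 276 = 41400.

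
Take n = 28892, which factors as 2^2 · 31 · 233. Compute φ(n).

13920

φ(28892) = 28892 · (1 − 1/2) · (1 − 1/31) · (1 − 1/233)
       = 28892 · 6960/14446 = 13920.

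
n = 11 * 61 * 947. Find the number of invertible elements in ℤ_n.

567600

φ(11) = 11 − 1 = 10.
φ(61) = 61 − 1 = 60.
φ(947) = 947 − 1 = 946.
Since φ is multiplicative, φ(635437) = 10 · 60 · 946 = 567600.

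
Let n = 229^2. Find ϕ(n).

φ(229^2) = 229^1·(229−1) = 229·228 = 52212.

52212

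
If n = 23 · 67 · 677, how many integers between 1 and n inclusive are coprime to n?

981552

φ(1043257) = 1043257 · (1 − 1/23) · (1 − 1/67) · (1 − 1/677)
       = 1043257 · 981552/1043257 = 981552.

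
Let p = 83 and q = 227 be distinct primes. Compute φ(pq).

18532

φ(n) = (p − 1)(q − 1) = (83−1)(227−1) = 82·226 = 18532.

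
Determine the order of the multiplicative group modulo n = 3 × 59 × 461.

53360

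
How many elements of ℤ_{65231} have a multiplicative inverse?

65231 = 37 · 41 · 43.
φ(37) = 37 − 1 = 36.
φ(41) = 41 − 1 = 40.
φ(43) = 43 − 1 = 42.
Multiply: 36 · 40 · 42 = 60480.

60480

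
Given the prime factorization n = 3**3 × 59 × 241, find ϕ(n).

φ(383913) = 383913 · (1 − 1/3) · (1 − 1/59) · (1 − 1/241)
       = 383913 · 27840/42657 = 250560.

250560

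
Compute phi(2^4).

φ(2^4) = 2^3·(2−1) = 8·1 = 8.

8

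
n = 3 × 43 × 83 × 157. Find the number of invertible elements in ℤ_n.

1074528

φ(3) = 3 − 1 = 2.
φ(43) = 43 − 1 = 42.
φ(83) = 83 − 1 = 82.
φ(157) = 157 − 1 = 156.
φ(1680999) = 2 × 42 × 82 × 156 = 1074528.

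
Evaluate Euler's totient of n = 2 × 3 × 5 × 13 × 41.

φ(2) = 2 − 1 = 1.
φ(3) = 3 − 1 = 2.
φ(5) = 5 − 1 = 4.
φ(13) = 13 − 1 = 12.
φ(41) = 41 − 1 = 40.
Since φ is multiplicative, φ(15990) = 1 · 2 · 4 · 12 · 40 = 3840.

3840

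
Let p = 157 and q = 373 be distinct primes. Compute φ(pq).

58032

φ(pq) = (p−1)(q−1) = 156 · 372 = 58032.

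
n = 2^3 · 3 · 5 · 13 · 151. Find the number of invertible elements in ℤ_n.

57600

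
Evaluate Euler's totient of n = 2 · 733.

φ(1466) = 1466 · (1 − 1/2) · (1 − 1/733)
       = 1466 · 732/1466 = 732.

732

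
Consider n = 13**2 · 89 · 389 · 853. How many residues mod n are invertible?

4538147328

φ(4990859497) = 4990859497 · (1 − 1/13) · (1 − 1/89) · (1 − 1/389) · (1 − 1/853)
       = 4990859497 · 349088256/383912269 = 4538147328.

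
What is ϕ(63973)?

First factor: 63973 = 7 * 13 * 19 * 37.
φ(63973) = 63973 · (1 − 1/7) · (1 − 1/13) · (1 − 1/19) · (1 − 1/37)
       = 63973 · 46656/63973 = 46656.

46656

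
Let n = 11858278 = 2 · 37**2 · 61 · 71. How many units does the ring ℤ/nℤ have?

5594400

φ(11858278) = 11858278 · (1 − 1/2) · (1 − 1/37) · (1 − 1/61) · (1 − 1/71)
       = 11858278 · 151200/320494 = 5594400.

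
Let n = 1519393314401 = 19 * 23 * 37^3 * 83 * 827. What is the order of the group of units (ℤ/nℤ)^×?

1321889139648

φ(1519393314401) = 1519393314401 · (1 − 1/19) · (1 − 1/23) · (1 − 1/37) · (1 − 1/83) · (1 − 1/827)
       = 1519393314401 · 965587392/1109856329 = 1321889139648.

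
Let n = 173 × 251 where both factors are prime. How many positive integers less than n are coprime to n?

For distinct primes, φ(pq) = (p−1)(q−1) = 172 × 250 = 43000.

43000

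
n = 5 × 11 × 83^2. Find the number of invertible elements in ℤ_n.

φ(5) = 5 − 1 = 4.
φ(11) = 11 − 1 = 10.
φ(83^2) = 83^2 − 83^1 = 6889 − 83 = 6806.
φ(378895) = 4 × 10 × 6806 = 272240.

272240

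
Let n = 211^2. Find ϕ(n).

44310

φ(211^2) = 211^2 − 211^1 = 44521 − 211 = 44310.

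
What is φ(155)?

120

First factor: 155 = 5 × 31.
φ(5) = 5 − 1 = 4.
φ(31) = 31 − 1 = 30.
Multiply: 4 · 30 = 120.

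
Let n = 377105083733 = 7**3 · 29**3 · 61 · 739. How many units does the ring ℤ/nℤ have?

φ(7^3) = 7^3 − 7^2 = 343 − 49 = 294.
φ(29^3) = 29^2·(29−1) = 841·28 = 23548.
φ(61) = 61 − 1 = 60.
φ(739) = 739 − 1 = 738.
φ(377105083733) = 294 × 23548 × 60 × 738 = 306555399360.

306555399360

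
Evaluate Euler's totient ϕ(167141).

144144

First factor: 167141 = 13^2 × 23 × 43.
φ(167141) = 167141 · (1 − 1/13) · (1 − 1/23) · (1 − 1/43)
       = 167141 · 11088/12857 = 144144.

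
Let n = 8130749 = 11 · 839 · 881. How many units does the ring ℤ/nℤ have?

7374400

φ(8130749) = 8130749 · (1 − 1/11) · (1 − 1/839) · (1 − 1/881)
       = 8130749 · 7374400/8130749 = 7374400.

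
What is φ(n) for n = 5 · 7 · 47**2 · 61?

3113280

φ(4716215) = 4716215 · (1 − 1/5) · (1 − 1/7) · (1 − 1/47) · (1 − 1/61)
       = 4716215 · 66240/100345 = 3113280.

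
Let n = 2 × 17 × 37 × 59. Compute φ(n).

33408

φ(74222) = 74222 · (1 − 1/2) · (1 − 1/17) · (1 − 1/37) · (1 − 1/59)
       = 74222 · 33408/74222 = 33408.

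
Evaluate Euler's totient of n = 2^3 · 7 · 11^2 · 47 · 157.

φ(50000104) = 50000104 · (1 − 1/2) · (1 − 1/7) · (1 − 1/11) · (1 − 1/47) · (1 − 1/157)
       = 50000104 · 430560/1136366 = 18944640.

18944640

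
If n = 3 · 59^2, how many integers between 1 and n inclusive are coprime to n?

φ(10443) = 10443 · (1 − 1/3) · (1 − 1/59)
       = 10443 · 116/177 = 6844.

6844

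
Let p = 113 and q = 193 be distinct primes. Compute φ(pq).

φ(113) = 113 − 1 = 112.
φ(193) = 193 − 1 = 192.
Multiply: 112 · 192 = 21504.

21504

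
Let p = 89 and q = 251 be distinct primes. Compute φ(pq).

φ(pq) = (p−1)(q−1) = 88 · 250 = 22000.

22000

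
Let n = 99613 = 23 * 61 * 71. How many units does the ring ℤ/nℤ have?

φ(99613) = 99613 · (1 − 1/23) · (1 − 1/61) · (1 − 1/71)
       = 99613 · 92400/99613 = 92400.

92400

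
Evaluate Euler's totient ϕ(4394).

2028

4394 = 2 * 13**3.
φ(4394) = 4394 · (1 − 1/2) · (1 − 1/13)
       = 4394 · 12/26 = 2028.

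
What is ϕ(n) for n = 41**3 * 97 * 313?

φ(2092510481) = 2092510481 · (1 − 1/41) · (1 − 1/97) · (1 − 1/313)
       = 2092510481 · 1198080/1244801 = 2013972480.

2013972480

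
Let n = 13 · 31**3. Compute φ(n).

345960

φ(13) = 13 − 1 = 12.
φ(31^3) = 31^3 − 31^2 = 29791 − 961 = 28830.
Multiply: 12 · 28830 = 345960.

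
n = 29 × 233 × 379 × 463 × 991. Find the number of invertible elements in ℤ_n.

1123091101440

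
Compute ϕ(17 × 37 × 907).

521856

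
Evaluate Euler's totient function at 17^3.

φ(17^3) = 17^3 − 17^2 = 4913 − 289 = 4624.

4624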